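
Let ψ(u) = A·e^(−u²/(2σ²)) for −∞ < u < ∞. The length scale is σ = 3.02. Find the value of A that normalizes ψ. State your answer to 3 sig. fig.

We need A² ∫|f|² du = 1, taking the integral from −∞ to ∞.
Differentiating ∫e^(−αu²) du = √(π/α) under α to get the higher moments, with ψ = A·e^(−u²/(2σ²)), the integral evaluates to A²·[√(π)·σ].
So A² = (√(π)·σ)^(−1).
Plugging in σ = 3.02 yields A = 0.4322.

A ≈ 0.432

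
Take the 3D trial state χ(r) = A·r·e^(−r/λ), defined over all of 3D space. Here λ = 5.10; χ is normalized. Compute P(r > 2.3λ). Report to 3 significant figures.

Integrate the radial probability density 4πr²|χ|² over r > 2.3λ.
A² is fixed by ∫₀^∞ 4πr²|χ|² dr = 1, i.e. A² = (3·π·λ^5)^(−1).
Substituting u = r/λ, A², 4π and the length scale all cancel in the ratio: P = ∫_{2.3}^{∞} u^4·e^(-2·u) du / ∫_{0}^{∞} u^4·e^(-2·u) du.
Using ∫ u^4·e^(-2·u) du = -(u^4/2 + u^3 + 3·u^2/2 + 3·u/2 + 3/4)·e^(-2·u), the numerator is ≈ 0.38493 and the denominator is 3/4.
Taking the ratio yields P = 0.5132.

P ≈ 0.513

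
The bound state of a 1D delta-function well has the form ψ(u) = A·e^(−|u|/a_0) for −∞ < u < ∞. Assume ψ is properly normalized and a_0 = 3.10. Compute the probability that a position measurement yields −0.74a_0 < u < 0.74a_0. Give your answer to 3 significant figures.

P ≈ 0.772

|ψ|² is the probability density, so P = ∫_{−0.74a_0}^{0.74a_0} |ψ|² du.
With A² fixed by ∫|ψ|² = 1, i.e. A² = (a_0)^(−1), substitute and integrate.
By symmetry take twice the u ≥ 0 contribution in numerator and denominator; the 2's cancel. Let t = u/a_0; then A² and the length scale cancel, so P = ∫_{0}^{0.74} e^(-2·t) dt ÷ ∫_{0}^{∞} e^(-2·t) dt.
An antiderivative of e^(-2·t) is -e^(-2·t)/2; evaluating from 0 to 0.74 gives 1/2 - e^(-37/25)/2, while the full integral is 1/2.
This works out to P = 0.7724.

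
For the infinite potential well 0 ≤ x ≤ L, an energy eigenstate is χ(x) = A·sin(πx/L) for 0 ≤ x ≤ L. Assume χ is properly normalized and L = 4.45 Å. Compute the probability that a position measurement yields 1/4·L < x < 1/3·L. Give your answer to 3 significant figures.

|χ|² is the probability density, so P = ∫_{1/4·L}^{1/3·L} |χ|² dx.
With A² fixed by ∫|χ|² = 1, i.e. A² = (L/2)^(−1), substitute and integrate.
Let u = x/L; then A² and the length scale cancel, so P = ∫_{1/4}^{1/3} sin(π·u)^2 du ÷ ∫_{0}^{1} sin(π·u)^2 du.
An antiderivative of sin(π·u)^2 is u/2 - sin(2·π·u)/(4·π); evaluating from 1/4 to 1/3 gives -√(3)/(8·π) + 1/24 + 1/(4·π), while the full integral is 1/2.
The result is P = (-3·√(3) + π + 6)/(12·π).

P ≈ 0.105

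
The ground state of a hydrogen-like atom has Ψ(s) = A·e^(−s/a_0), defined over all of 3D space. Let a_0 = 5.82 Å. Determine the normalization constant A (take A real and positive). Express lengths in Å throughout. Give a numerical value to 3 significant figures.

Require ∫ |Ψ|² 4πs² ds = 1 over the whole domain.
Recall ∫₀^∞ s^m e^(−s/β) ds = m!·β^(m+1), the integral (without the A² prefactor) comes out to π·a_0^3.
So A² = (π·a_0^3)^(−1).
Substituting a_0 = 5.82 gives A² = 0.001615, so A = 0.04018.

A ≈ 0.0402 Å^(-3/2)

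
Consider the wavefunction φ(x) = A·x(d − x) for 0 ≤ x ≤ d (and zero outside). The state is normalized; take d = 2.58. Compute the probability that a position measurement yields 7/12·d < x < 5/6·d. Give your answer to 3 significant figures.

The probability is P = ∫ |φ|² dx over [7/12·d, 5/6·d].
With A² fixed by ∫|φ|² = 1, i.e. A² = (d^5/30)^(−1), substitute and integrate.
In terms of u = x/d (A² and the length scale cancel between numerator and denominator), P = [∫_{7/12}^{5/6} u^2·(1 - u)^2 du] / [∫_{0}^{1} u^2·(1 - u)^2 du].
An antiderivative of u^2·(1 - u)^2 is u^3·(6·u^2 - 15·u + 10)/30; evaluating from 7/12 to 5/6 gives ≈ 0.010371, while the full integral is 1/30.
Evaluating gives P = 0.3111.

P ≈ 0.311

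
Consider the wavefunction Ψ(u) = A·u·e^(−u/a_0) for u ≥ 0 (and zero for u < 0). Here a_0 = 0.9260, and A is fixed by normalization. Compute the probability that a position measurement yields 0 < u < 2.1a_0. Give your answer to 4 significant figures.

P ≈ 0.7898

|Ψ|² is the probability density, so P = ∫_{0}^{2.1a_0} |Ψ|² du.
The normalization integral ∫|Ψ|²du over the whole domain equals a_0^3/4·A², and A² cancels in the ratio.
Let t = u/a_0; then A² and the length scale cancel, so P = ∫_{0}^{2.1} t^2·e^(-2·t) dt ÷ ∫_{0}^{∞} t^2·e^(-2·t) dt.
An antiderivative of t^2·e^(-2·t) is -(2·t^2 + 2·t + 1)·e^(-2·t)/4; evaluating from 0 to 2.1 gives 1/4 - 701·e^(-21/5)/200, while the full integral is 1/4.
This works out to P = 0.78976.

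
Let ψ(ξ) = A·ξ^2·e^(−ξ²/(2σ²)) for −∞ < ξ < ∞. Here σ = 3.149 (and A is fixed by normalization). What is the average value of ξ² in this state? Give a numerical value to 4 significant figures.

The expectation value is the |ψ|²-weighted average of ξ^2: ∫ ξ^2|ψ|² dξ.
Using the Gaussian integral ∫_{−∞}^{∞} e^(−αξ²) dξ = √(π/α), the ratio of the moment integral to the normalization integral gives ⟨ξ²⟩ = 5·σ^2/2.
Putting σ = 3.149 gives 24.791.

⟨ξ^2⟩ ≈ 24.79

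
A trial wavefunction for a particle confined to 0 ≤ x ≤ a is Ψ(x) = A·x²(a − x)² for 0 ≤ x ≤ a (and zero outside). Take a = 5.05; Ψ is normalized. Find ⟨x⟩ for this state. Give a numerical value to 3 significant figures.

⟨x⟩ = ∫ x |Ψ|² dx over the full domain.
Expanding the polynomial and integrating term by term, the ratio of the moment integral to the normalization integral gives ⟨x⟩ = a/2.
With a = 5.05, ⟨x⟩ = 2.525.

⟨x⟩ ≈ 2.53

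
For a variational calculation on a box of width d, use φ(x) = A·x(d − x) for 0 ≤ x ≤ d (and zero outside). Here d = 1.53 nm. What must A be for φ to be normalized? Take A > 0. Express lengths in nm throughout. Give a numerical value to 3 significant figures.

The normalization condition is ∫|φ|² dx = 1 from 0 to d.
Carrying out the integral gives A² · d^5/30.
With d = 1.53: A² = 3.578 and A = 1.892.

A ≈ 1.89 nm^(-5/2)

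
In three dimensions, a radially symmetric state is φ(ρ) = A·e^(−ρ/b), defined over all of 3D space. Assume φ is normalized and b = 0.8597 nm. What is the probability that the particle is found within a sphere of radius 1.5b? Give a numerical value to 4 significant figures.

P ≈ 0.5768

P = ∫ |φ|² 4πρ² dρ over ρ ≤ 1.5b.
A² is fixed by ∫₀^∞ 4πρ²|φ|² dρ = 1, i.e. A² = (π·b^3)^(−1).
Let u = ρ/b; then A², 4π and the length scale all cancel, so P = ∫_{0}^{1.5} u^2·e^(-2·u) du ÷ ∫_{0}^{∞} u^2·e^(-2·u) du.
Using ∫ u^2·e^(-2·u) du = -(2·u^2 + 2·u + 1)·e^(-2·u)/4, the numerator is 1/4 - 17·e^(-3)/8 and the denominator is 1/4.
Taking the ratio yields P = 0.57681.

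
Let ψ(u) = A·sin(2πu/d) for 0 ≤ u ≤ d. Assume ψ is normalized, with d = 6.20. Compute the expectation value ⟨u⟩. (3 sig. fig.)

⟨u⟩ ≈ 3.10

By definition ⟨u⟩ = ∫ u |ψ(u)|² du.
With ∫₀^d sin²(nπu/d) du = d/2, the ratio of the moment integral to the normalization integral gives ⟨u⟩ = d/2.
Putting d = 6.20 gives 3.100.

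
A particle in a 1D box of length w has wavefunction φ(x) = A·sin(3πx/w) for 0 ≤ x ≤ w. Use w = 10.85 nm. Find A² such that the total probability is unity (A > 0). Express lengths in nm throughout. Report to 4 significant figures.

A^2 ≈ 0.1843 nm^(-1)

We need A² ∫|f|² dx = 1, taking the integral from 0 to w.
Using sin²θ = (1 − cos 2θ)/2, ∫|φ|² dx = A²·(w/2).
So A² = (w/2)^(−1).
With w = 10.85: A² = 0.18433 and A = 0.42934.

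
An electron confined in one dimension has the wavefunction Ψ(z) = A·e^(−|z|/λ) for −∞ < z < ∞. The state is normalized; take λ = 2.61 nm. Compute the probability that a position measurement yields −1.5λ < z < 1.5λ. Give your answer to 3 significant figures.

|Ψ|² is the probability density, so P = ∫_{−1.5λ}^{1.5λ} |Ψ|² dz.
Since A² = 1/(λ), this is the region integral divided by the full normalization integral.
Both integrals are even about z = 0, so only the z ≥ 0 halves are needed (the factors of 2 cancel). In terms of u = z/λ (A² and the length scale cancel between numerator and denominator), P = [∫_{0}^{1.5} e^(-2·u) du] / [∫_{0}^{∞} e^(-2·u) du].
An antiderivative of e^(-2·u) is -e^(-2·u)/2; evaluating from 0 to 1.5 gives 1/2 - e^(-3)/2, while the full integral is 1/2.
The result is P = 0.9502.

P ≈ 0.950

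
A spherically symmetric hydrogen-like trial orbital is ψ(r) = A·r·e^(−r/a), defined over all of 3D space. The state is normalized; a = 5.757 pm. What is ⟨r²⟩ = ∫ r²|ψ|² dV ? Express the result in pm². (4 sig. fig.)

⟨r^2⟩ ≈ 248.6 pm^2

By definition ⟨r²⟩ = ∫ r^2 |ψ(r)|² 4πr² dr.
Using ∫₀^∞ rⁿ e^(−αr) dr = n!/αⁿ⁺¹, evaluating both integrals, ⟨r²⟩ = 15·a^2/2.
Putting a = 5.757 gives 248.57.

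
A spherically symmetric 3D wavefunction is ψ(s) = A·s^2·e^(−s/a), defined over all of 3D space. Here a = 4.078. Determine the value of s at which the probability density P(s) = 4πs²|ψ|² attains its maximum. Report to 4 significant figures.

s ≈ 12.23

The maximum of P(s) = 4πs²|ψ|² occurs where its derivative vanishes.
Solving yields s = 3·a.
With a = 4.078, the most probable radial distance is 12.234.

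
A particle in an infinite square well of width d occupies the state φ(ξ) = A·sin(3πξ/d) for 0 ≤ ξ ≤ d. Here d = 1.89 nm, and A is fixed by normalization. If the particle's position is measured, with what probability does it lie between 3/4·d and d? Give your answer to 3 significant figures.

|φ|² is the probability density, so P = ∫_{3/4·d}^{d} |φ|² dξ.
The normalization integral ∫|φ|²dξ over the whole domain equals d/2·A², and A² cancels in the ratio.
Let u = ξ/d; then A² and the length scale cancel, so P = ∫_{3/4}^{1} sin(3·π·u)^2 du ÷ ∫_{0}^{1} sin(3·π·u)^2 du.
Using ∫ sin(3·π·u)^2 du = u/2 - sin(6·π·u)/(12·π), the numerator is 1/(12·π) + 1/8 and the denominator is 1/2.
This works out to P = (2 + 3·π)/(12·π).

P ≈ 0.303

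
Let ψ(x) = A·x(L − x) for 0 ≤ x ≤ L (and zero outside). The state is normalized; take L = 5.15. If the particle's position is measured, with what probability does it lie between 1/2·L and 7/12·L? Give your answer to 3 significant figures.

The probability is P = ∫ |ψ|² dx over [1/2·L, 7/12·L].
Since A² = 1/(L^5/30), this is the region integral divided by the full normalization integral.
Substituting u = x/L, A² and the length scale cancel in the ratio: P = ∫_{1/2}^{7/12} u^2·(1 - u)^2 du / ∫_{0}^{1} u^2·(1 - u)^2 du.
Using ∫ u^2·(1 - u)^2 du = u^3·(6·u^2 - 15·u + 10)/30, the numerator is ≈ 0.0051127 and the denominator is 1/30.
This works out to P = 0.1534.

P ≈ 0.153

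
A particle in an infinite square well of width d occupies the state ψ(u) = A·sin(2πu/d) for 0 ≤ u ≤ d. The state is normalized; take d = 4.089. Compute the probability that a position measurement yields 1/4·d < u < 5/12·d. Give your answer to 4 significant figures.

P ≈ 0.2356

P = ∫_{1/4·d}^{5/12·d} |ψ(u)|² du.
Since A² = 1/(d/2), this is the region integral divided by the full normalization integral.
Let t = u/d; then A² and the length scale cancel, so P = ∫_{1/4}^{5/12} sin(2·π·t)^2 dt ÷ ∫_{0}^{1} sin(2·π·t)^2 dt.
An antiderivative of sin(2·π·t)^2 is t/2 - sin(4·π·t)/(8·π); evaluating from 1/4 to 5/12 gives √(3)/(16·π) + 1/12, while the full integral is 1/2.
Taking the ratio, P = (√(3)/8 + π/6)/π.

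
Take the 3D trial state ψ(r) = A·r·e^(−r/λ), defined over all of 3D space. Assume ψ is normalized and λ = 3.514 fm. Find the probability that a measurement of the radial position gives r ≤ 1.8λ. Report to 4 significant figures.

With dV = 4πr²dr, the probability is ∫|ψ|² dV over r ≤ 1.8λ.
A² is fixed by ∫₀^∞ 4πr²|ψ|² dr = 1, i.e. A² = (3·π·λ^5)^(−1).
Let u = r/λ; then A², 4π and the length scale all cancel, so P = ∫_{0}^{1.8} u^4·e^(-2·u) du ÷ ∫_{0}^{∞} u^4·e^(-2·u) du.
With ∫ u^4·e^(-2·u) du = -(u^4/2 + u^3 + 3·u^2/2 + 3·u/2 + 3/4)·e^(-2·u) + C, the region integral is ≈ 0.220171 and the full one is 3/4.
The region integral divided by the full integral gives P = 0.29356.

P ≈ 0.2936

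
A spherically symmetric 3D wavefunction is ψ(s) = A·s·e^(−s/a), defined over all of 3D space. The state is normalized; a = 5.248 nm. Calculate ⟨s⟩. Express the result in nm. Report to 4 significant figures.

⟨s⟩ ≈ 13.12 nm

The expectation value is the |ψ|²-weighted average of s: ∫ s|ψ|² 4πs² ds.
With ∫₀^∞ s^5 e^(−αs) ds = 5!/α^6, the ratio of the moment integral to the normalization integral gives ⟨s⟩ = 5·a/2.
Putting a = 5.248 gives 13.120.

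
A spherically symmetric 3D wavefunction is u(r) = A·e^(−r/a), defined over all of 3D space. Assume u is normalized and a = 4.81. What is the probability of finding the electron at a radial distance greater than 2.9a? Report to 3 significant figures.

Integrate the radial probability density 4πr²|u|² over r > 2.9a.
The full normalization integral is A²·[π·a^3] = 1, fixing A².
Let t = r/a; then A², 4π and the length scale all cancel, so P = ∫_{2.9}^{∞} t^2·e^(-2·t) dt ÷ ∫_{0}^{∞} t^2·e^(-2·t) dt.
An antiderivative of t^2·e^(-2·t) is -(2·t^2 + 2·t + 1)·e^(-2·t)/4; evaluating from 2.9 to ∞ gives 1181·e^(-29/5)/200, while the full integral is 1/4.
Taking the ratio yields P = 0.07151.

P ≈ 0.0715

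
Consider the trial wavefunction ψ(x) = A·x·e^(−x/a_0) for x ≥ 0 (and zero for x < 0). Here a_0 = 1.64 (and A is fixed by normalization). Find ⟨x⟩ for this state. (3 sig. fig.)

⟨x⟩ = ∫ x |ψ|² dx over the full domain.
The ratio of the moment integral to the normalization integral gives ⟨x⟩ = 3·a_0/2.
With a_0 = 1.64, ⟨x⟩ = 2.460.

⟨x⟩ ≈ 2.46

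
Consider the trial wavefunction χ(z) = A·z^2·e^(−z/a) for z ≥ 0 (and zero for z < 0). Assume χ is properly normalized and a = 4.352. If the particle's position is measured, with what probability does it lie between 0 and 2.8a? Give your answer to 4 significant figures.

|χ|² is the probability density, so P = ∫_{0}^{2.8a} |χ|² dz.
Since A² = 1/(3·a^5/4), this is the region integral divided by the full normalization integral.
In terms of u = z/a (A² and the length scale cancel between numerator and denominator), P = [∫_{0}^{2.8} u^4·e^(-2·u) du] / [∫_{0}^{∞} u^4·e^(-2·u) du].
With ∫ u^4·e^(-2·u) du = -(u^4/2 + u^3 + 3·u^2/2 + 3·u/2 + 3/4)·e^(-2·u) + C, the region integral is ≈ 0.493387 and the full one is 3/4.
Taking the ratio, P = 0.65785.

P ≈ 0.6578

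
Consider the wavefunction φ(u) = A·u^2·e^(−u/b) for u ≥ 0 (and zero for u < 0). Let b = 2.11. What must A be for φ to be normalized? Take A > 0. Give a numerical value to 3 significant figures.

A ≈ 0.179

Require ∫ |φ|² du = 1 over the whole domain.
Carrying out the integral gives A² · 3·b^5/4.
Hence A² = 1/[3·b^5/4].
Substituting b = 2.11 gives A² = 0.03188, so A = 0.1786.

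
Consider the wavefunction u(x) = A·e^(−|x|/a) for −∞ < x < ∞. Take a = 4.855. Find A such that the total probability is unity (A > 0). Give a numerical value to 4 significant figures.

Require ∫ |u|² dx = 1 over the whole domain.
Carrying out the integral gives A² · a.
Substituting a = 4.855 gives A² = 0.20597, so A = 0.45384.

A ≈ 0.4538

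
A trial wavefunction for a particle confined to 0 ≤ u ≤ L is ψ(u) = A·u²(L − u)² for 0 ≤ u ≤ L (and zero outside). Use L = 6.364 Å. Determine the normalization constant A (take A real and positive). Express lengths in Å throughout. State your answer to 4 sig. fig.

The normalization condition is ∫|ψ|² du = 1 from 0 to L.
Expanding the polynomial and integrating term by term, the integral (without the A² prefactor) comes out to L^9/630.
So A² = (L^9/630)^(−1).
Plugging in L = 6.364 yields A = 0.0060657.

A ≈ 0.006066 Å^(-9/2)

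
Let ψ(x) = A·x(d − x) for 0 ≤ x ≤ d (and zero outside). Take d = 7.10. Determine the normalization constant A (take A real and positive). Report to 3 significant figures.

We need A² ∫|f|² dx = 1, taking the integral from 0 to d.
Expanding the polynomial and integrating term by term, the integral (without the A² prefactor) comes out to d^5/30.
So A² = (d^5/30)^(−1).
With d = 7.10: A² = 0.001663 and A = 0.04078.

A ≈ 0.0408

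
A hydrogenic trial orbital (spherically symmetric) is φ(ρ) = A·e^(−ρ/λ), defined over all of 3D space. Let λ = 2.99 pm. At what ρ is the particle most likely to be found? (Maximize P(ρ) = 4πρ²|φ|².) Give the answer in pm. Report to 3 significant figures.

ρ ≈ 2.99 pm

Set d/dρ [P(ρ) = 4πρ²|φ|²] = 0 and solve for ρ > 0.
This gives ρ = λ.
With λ = 2.99, the most probable radial distance is 2.990 pm.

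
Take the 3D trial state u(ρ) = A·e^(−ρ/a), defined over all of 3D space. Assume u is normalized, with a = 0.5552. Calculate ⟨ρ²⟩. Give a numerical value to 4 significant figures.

By definition ⟨ρ²⟩ = ∫ ρ^2 |u(ρ)|² 4πρ² dρ.
Using ∫₀^∞ ρⁿ e^(−αρ) dρ = n!/αⁿ⁺¹, the ratio of the moment integral to the normalization integral gives ⟨ρ²⟩ = 3·a^2.
With a = 0.5552, ⟨ρ^2⟩ = 0.92474.

⟨ρ^2⟩ ≈ 0.9247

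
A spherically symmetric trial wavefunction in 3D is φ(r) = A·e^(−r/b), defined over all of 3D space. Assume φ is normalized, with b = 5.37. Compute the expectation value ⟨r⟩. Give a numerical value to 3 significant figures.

⟨r⟩ ≈ 8.06

The expectation value is the |φ|²-weighted average of r: ∫ r|φ|² 4πr² dr.
With ∫₀^∞ r^3 e^(−αr) dr = 3!/α^4, evaluating both integrals, ⟨r⟩ = 3·b/2.
Putting b = 5.37 gives 8.055.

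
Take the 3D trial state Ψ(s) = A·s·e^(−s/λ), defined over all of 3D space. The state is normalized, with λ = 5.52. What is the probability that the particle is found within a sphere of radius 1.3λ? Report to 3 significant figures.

P ≈ 0.123

Integrate the radial probability density 4πs²|Ψ|² over s ≤ 1.3λ.
The full normalization integral is A²·[3·π·λ^5] = 1, fixing A².
Let u = s/λ; then A², 4π and the length scale all cancel, so P = ∫_{0}^{1.3} u^4·e^(-2·u) du ÷ ∫_{0}^{∞} u^4·e^(-2·u) du.
With ∫ u^4·e^(-2·u) du = -(u^4/2 + u^3 + 3·u^2/2 + 3·u/2 + 3/4)·e^(-2·u) + C, the region integral is ≈ 0.091932 and the full one is 3/4.
Taking the ratio yields P = 0.1226.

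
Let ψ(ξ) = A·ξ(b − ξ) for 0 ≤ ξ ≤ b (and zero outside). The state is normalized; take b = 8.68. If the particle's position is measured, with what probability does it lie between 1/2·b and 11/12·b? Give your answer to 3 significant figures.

P ≈ 0.495

|ψ|² is the probability density, so P = ∫_{1/2·b}^{11/12·b} |ψ|² dξ.
With A² fixed by ∫|ψ|² = 1, i.e. A² = (b^5/30)^(−1), substitute and integrate.
In terms of u = ξ/b (A² and the length scale cancel between numerator and denominator), P = [∫_{1/2}^{11/12} u^2·(1 - u)^2 du] / [∫_{0}^{1} u^2·(1 - u)^2 du].
Using ∫ u^2·(1 - u)^2 du = u^3·(6·u^2 - 15·u + 10)/30, the numerator is ≈ 0.016497 and the denominator is 1/30.
Taking the ratio, P = 0.4949.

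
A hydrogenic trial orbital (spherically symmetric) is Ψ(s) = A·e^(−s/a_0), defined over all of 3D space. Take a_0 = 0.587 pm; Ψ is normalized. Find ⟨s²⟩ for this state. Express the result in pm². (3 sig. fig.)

⟨s^2⟩ ≈ 1.03 pm^2

By definition ⟨s²⟩ = ∫ s^2 |Ψ(s)|² 4πs² ds.
Using ∫₀^∞ sⁿ e^(−αs) ds = n!/αⁿ⁺¹, the ratio of the moment integral to the normalization integral gives ⟨s²⟩ = 3·a_0^2.
With a_0 = 0.587, ⟨s^2⟩ = 1.034.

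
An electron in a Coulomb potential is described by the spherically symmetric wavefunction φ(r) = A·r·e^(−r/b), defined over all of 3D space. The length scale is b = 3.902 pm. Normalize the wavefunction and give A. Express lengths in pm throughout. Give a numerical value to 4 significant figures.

We need A² ∫|f|² 4πr² dr = 1, taking the integral from 0 to ∞.
The angular integral contributes 4π, leaving ∫₀^∞ r²|φ|² dr.
With ∫₀^∞ r^4 e^(−αr) dr = 4!/α^5, the integral (without the A² prefactor) comes out to 3·π·b^5.
So A² = (3·π·b^5)^(−1).
With b = 3.902: A² = 0.00011730 and A = 0.010830.

A ≈ 0.01083 pm^(-5/2)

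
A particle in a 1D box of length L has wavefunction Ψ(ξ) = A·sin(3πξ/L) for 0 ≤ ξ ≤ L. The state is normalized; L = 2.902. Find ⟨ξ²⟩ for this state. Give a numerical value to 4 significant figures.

⟨ξ^2⟩ ≈ 2.760

The expectation value is the |Ψ|²-weighted average of ξ^2: ∫ ξ^2|Ψ|² dξ.
Since the A² factors cancel between numerator and denominator, ⟨ξ²⟩ = -L^2/(18·π^2) + L^2/3.
Putting L = 2.902 gives 2.7598.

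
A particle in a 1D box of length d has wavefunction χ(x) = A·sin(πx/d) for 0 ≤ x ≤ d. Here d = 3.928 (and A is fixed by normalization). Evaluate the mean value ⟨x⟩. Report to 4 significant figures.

By definition ⟨x⟩ = ∫ x |χ(x)|² dx.
The ratio of the moment integral to the normalization integral gives ⟨x⟩ = d/2.
Putting d = 3.928 gives 1.9640.

⟨x⟩ ≈ 1.964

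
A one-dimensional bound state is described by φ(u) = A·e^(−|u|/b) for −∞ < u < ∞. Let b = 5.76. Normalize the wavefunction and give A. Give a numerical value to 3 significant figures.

A ≈ 0.417

The normalization condition is ∫|φ|² du = 1 from −∞ to ∞.
Carrying out the integral gives A² · b.
So A² = (b)^(−1).
Plugging in b = 5.76 yields A = 0.4167.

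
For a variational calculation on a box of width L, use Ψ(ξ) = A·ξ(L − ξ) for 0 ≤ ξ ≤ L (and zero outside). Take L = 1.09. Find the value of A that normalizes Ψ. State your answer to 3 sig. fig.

We need A² ∫|f|² dξ = 1, taking the integral from 0 to L.
Expanding the polynomial and integrating term by term, with Ψ = A·ξ(L − ξ), the integral evaluates to A²·[L^5/30].
Substituting L = 1.09 gives A² = 19.50, so A = 4.416.

A ≈ 4.42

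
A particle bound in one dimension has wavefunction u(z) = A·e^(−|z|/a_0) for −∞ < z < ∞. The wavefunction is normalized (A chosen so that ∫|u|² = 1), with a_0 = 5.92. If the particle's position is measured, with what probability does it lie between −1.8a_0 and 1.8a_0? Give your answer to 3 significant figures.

P ≈ 0.973

|u|² is the probability density, so P = ∫_{−1.8a_0}^{1.8a_0} |u|² dz.
The normalization integral ∫|u|²dz over the whole domain equals a_0·A², and A² cancels in the ratio.
Both integrals are even about z = 0, so only the z ≥ 0 halves are needed (the factors of 2 cancel). In terms of t = z/a_0 (A² and the length scale cancel between numerator and denominator), P = [∫_{0}^{1.8} e^(-2·t) dt] / [∫_{0}^{∞} e^(-2·t) dt].
With ∫ e^(-2·t) dt = -e^(-2·t)/2 + C, the region integral is 1/2 - e^(-18/5)/2 and the full one is 1/2.
Evaluating gives P = 0.9727.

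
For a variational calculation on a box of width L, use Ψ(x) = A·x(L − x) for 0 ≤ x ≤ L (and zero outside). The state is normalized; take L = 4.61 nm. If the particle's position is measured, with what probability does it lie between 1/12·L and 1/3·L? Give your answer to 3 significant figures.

|Ψ|² is the probability density, so P = ∫_{1/12·L}^{1/3·L} |Ψ|² dx.
Since A² = 1/(L^5/30), this is the region integral divided by the full normalization integral.
Substituting u = x/L, A² and the length scale cancel in the ratio: P = ∫_{1/12}^{1/3} u^2·(1 - u)^2 du / ∫_{0}^{1} u^2·(1 - u)^2 du.
Using ∫ u^2·(1 - u)^2 du = u^3·(6·u^2 - 15·u + 10)/30, the numerator is ≈ 0.0068263 and the denominator is 1/30.
This works out to P = 0.2048.

P ≈ 0.205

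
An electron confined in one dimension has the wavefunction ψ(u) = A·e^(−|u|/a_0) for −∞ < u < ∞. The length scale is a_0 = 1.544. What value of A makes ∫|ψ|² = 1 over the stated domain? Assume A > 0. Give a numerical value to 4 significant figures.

A ≈ 0.8048

The normalization condition is ∫|ψ|² du = 1 from −∞ to ∞.
With ∫₀^∞ u^0 e^(−αu) du = 0!/α^1, ∫|ψ|² du = A²·(a_0).
With a_0 = 1.544: A² = 0.64767 and A = 0.80478.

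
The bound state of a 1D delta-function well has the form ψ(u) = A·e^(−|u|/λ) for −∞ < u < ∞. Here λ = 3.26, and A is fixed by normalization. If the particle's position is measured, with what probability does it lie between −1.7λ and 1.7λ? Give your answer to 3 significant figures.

P ≈ 0.967

P = ∫_{−1.7λ}^{1.7λ} |ψ(u)|² du.
Since A² = 1/(λ), this is the region integral divided by the full normalization integral.
By symmetry take twice the u ≥ 0 contribution in numerator and denominator; the 2's cancel. Substituting t = u/λ, A² and the length scale cancel in the ratio: P = ∫_{0}^{1.7} e^(-2·t) dt / ∫_{0}^{∞} e^(-2·t) dt.
With ∫ e^(-2·t) dt = -e^(-2·t)/2 + C, the region integral is 1/2 - e^(-17/5)/2 and the full one is 1/2.
Evaluating gives P = 0.9666.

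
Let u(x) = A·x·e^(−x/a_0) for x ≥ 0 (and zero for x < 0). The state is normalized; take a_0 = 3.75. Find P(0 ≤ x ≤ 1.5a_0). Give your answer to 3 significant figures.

P = ∫_{0}^{1.5a_0} |u(x)|² dx.
With A² fixed by ∫|u|² = 1, i.e. A² = (a_0^3/4)^(−1), substitute and integrate.
Substituting t = x/a_0, A² and the length scale cancel in the ratio: P = ∫_{0}^{1.5} t^2·e^(-2·t) dt / ∫_{0}^{∞} t^2·e^(-2·t) dt.
With ∫ t^2·e^(-2·t) dt = -(2·t^2 + 2·t + 1)·e^(-2·t)/4 + C, the region integral is 1/4 - 17·e^(-3)/8 and the full one is 1/4.
Evaluating gives P = 0.5768.

P ≈ 0.577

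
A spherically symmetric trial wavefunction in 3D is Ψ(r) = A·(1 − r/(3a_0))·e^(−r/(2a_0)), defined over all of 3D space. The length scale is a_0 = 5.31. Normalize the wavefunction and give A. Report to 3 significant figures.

Normalization requires ∫|Ψ|² 4πr² dr = 1, integrated from 0 to ∞.
In 3D with spherical symmetry the volume element is 4πr² dr.
Recall ∫₀^∞ r^m e^(−r/β) dr = m!·β^(m+1), carrying out the integral gives A² · 8·π·a_0^3/3.
Hence A² = 1/[8·π·a_0^3/3].
Plugging in a_0 = 5.31 yields A = 0.02824.

A ≈ 0.0282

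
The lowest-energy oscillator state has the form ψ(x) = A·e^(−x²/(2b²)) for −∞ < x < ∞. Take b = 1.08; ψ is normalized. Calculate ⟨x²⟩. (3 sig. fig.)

⟨x^2⟩ ≈ 0.583

The expectation value is the |ψ|²-weighted average of x^2: ∫ x^2|ψ|² dx.
Using the Gaussian integral ∫_{−∞}^{∞} e^(−αx²) dx = √(π/α), since the A² factors cancel between numerator and denominator, ⟨x²⟩ = b^2/2.
With b = 1.08, ⟨x^2⟩ = 0.5832.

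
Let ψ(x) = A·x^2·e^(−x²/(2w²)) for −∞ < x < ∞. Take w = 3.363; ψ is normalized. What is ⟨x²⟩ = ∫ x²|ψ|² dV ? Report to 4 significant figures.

⟨x^2⟩ ≈ 28.27

The expectation value is the |ψ|²-weighted average of x^2: ∫ x^2|ψ|² dx.
Evaluating both integrals, ⟨x²⟩ = 5·w^2/2.
With w = 3.363, ⟨x^2⟩ = 28.274.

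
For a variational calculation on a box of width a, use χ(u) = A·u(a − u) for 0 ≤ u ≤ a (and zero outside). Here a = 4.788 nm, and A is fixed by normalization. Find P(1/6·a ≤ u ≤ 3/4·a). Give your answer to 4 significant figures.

|χ|² is the probability density, so P = ∫_{1/6·a}^{3/4·a} |χ|² du.
The normalization integral ∫|χ|²du over the whole domain equals a^5/30·A², and A² cancels in the ratio.
Let t = u/a; then A² and the length scale cancel, so P = ∫_{1/6}^{3/4} t^2·(1 - t)^2 dt ÷ ∫_{0}^{1} t^2·(1 - t)^2 dt.
With ∫ t^2·(1 - t)^2 dt = t^3·(6·t^2 - 15·t + 10)/30 + C, the region integral is ≈ 0.0286997 and the full one is 1/30.
The result is P = 0.86099.

P ≈ 0.8610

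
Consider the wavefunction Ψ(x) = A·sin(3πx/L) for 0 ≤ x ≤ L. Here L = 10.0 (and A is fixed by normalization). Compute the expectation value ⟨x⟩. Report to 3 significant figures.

⟨x⟩ = ∫ x |Ψ|² dx over the full domain.
The ratio of the moment integral to the normalization integral gives ⟨x⟩ = L/2.
Putting L = 10.0 gives 5.000.

⟨x⟩ ≈ 5.00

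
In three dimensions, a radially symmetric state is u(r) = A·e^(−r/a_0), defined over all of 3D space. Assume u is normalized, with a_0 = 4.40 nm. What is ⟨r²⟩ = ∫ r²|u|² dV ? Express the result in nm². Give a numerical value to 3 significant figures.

⟨r²⟩ = ∫ r^2 |u|² 4πr² dr over the full domain.
Since the A² factors cancel between numerator and denominator, ⟨r²⟩ = 3·a_0^2.
With a_0 = 4.40, ⟨r^2⟩ = 58.08.

⟨r^2⟩ ≈ 58.1 nm^2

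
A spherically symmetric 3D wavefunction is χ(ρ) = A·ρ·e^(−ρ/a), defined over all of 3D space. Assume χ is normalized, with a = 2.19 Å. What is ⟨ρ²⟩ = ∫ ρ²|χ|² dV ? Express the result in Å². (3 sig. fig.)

⟨ρ^2⟩ ≈ 36.0 Å^2

⟨ρ²⟩ = ∫ ρ^2 |χ|² 4πρ² dρ over the full domain.
Since the A² factors cancel between numerator and denominator, ⟨ρ²⟩ = 15·a^2/2.
With a = 2.19, ⟨ρ^2⟩ = 35.97.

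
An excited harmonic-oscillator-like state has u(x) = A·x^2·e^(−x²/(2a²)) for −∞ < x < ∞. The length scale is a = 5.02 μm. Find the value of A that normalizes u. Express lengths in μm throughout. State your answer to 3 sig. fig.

A ≈ 0.0154 μm^(-5/2)

Require ∫ |u|² dx = 1 over the whole domain.
Carrying out the integral gives A² · 3·√(π)·a^5/4.
So A² = (3·√(π)·a^5/4)^(−1).
Plugging in a = 5.02 yields A = 0.01536.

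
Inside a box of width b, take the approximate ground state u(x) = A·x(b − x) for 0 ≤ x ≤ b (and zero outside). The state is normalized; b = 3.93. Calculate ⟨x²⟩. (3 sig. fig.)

The expectation value is the |u|²-weighted average of x^2: ∫ x^2|u|² dx.
Expanding the polynomial and integrating term by term, the ratio of the moment integral to the normalization integral gives ⟨x²⟩ = 2·b^2/7.
Putting b = 3.93 gives 4.413.

⟨x^2⟩ ≈ 4.41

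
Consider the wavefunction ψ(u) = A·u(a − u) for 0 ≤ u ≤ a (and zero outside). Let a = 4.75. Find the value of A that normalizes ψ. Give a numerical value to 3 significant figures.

A ≈ 0.111

Require ∫ |ψ|² du = 1 over the whole domain.
Expanding the polynomial and integrating term by term, the integral (without the A² prefactor) comes out to a^5/30.
So A² = (a^5/30)^(−1).
With a = 4.75: A² = 0.01241 and A = 0.1114.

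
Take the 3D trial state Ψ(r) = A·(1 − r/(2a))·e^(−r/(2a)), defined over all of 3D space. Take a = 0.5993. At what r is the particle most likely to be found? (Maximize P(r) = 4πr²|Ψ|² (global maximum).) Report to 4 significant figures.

r ≈ 3.138

The maximum of P(r) = 4πr²|Ψ|² occurs where its derivative vanishes.
This gives r = a·(√(5) + 3).
With a = 0.5993, the most probable radial distance is 3.1380.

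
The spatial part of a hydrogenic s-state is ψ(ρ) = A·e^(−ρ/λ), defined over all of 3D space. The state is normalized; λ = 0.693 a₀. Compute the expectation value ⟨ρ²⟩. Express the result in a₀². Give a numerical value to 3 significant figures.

⟨ρ^2⟩ ≈ 1.44 a₀^2

The expectation value is the |ψ|²-weighted average of ρ^2: ∫ ρ^2|ψ|² 4πρ² dρ.
Evaluating both integrals, ⟨ρ²⟩ = 3·λ^2.
With λ = 0.693, ⟨ρ^2⟩ = 1.441.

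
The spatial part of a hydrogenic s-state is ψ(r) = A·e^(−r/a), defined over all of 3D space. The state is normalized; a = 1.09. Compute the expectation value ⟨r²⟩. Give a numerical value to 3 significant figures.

⟨r²⟩ = ∫ r^2 |ψ|² 4πr² dr over the full domain.
With ∫₀^∞ r^4 e^(−αr) dr = 4!/α^5, the ratio of the moment integral to the normalization integral gives ⟨r²⟩ = 3·a^2.
Putting a = 1.09 gives 3.564.

⟨r^2⟩ ≈ 3.56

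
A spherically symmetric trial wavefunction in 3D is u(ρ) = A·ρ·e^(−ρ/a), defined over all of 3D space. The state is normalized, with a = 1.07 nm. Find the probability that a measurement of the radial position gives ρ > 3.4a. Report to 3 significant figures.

With dV = 4πρ²dρ, the probability is ∫|u|² dV over ρ > 3.4a.
The full normalization integral is A²·[3·π·a^5] = 1, fixing A².
Let t = ρ/a; then A², 4π and the length scale all cancel, so P = ∫_{3.4}^{∞} t^4·e^(-2·t) dt ÷ ∫_{0}^{∞} t^4·e^(-2·t) dt.
With ∫ t^4·e^(-2·t) dt = -(t^4/2 + t^3 + 3·t^2/2 + 3·t/2 + 3/4)·e^(-2·t) + C, the region integral is ≈ 0.14402 and the full one is 3/4.
This evaluates to P = 0.1920.

P ≈ 0.192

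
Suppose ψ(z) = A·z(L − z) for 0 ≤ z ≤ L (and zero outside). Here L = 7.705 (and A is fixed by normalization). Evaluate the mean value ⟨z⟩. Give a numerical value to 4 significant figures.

By definition ⟨z⟩ = ∫ z |ψ(z)|² dz.
Expanding the polynomial and integrating term by term, evaluating both integrals, ⟨z⟩ = L/2.
Putting L = 7.705 gives 3.8525.

⟨z⟩ ≈ 3.853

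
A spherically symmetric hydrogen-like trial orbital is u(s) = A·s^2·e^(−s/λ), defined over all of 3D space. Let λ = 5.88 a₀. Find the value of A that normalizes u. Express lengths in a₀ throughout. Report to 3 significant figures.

A ≈ 0.000241 a₀^(-7/2)

The normalization condition is ∫|u|² 4πs² ds = 1 from 0 to ∞.
Recall ∫₀^∞ s^m e^(−s/β) ds = m!·β^(m+1), the integral (without the A² prefactor) comes out to 45·π·λ^7/2.
Hence A² = 1/[45·π·λ^7/2].
Substituting λ = 5.88 gives A² = 5.821E-8, so A = 0.0002413.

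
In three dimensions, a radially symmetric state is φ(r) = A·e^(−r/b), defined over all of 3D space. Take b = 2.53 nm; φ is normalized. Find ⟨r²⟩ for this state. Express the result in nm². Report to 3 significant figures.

⟨r^2⟩ ≈ 19.2 nm^2

⟨r²⟩ = ∫ r^2 |φ|² 4πr² dr over the full domain.
With ∫₀^∞ r^4 e^(−αr) dr = 4!/α^5, since the A² factors cancel between numerator and denominator, ⟨r²⟩ = 3·b^2.
Putting b = 2.53 gives 19.20.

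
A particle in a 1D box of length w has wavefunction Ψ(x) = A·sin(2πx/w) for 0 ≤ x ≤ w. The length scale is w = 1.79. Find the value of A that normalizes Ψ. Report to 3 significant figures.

A ≈ 1.06

We need A² ∫|f|² dx = 1, taking the integral from 0 to w.
With ∫₀^w sin²(nπx/w) dx = w/2, with Ψ = A·sin(2πx/w), the integral evaluates to A²·[w/2].
Setting this equal to 1 gives A² = 1/(w/2).
With w = 1.79: A² = 1.117 and A = 1.057.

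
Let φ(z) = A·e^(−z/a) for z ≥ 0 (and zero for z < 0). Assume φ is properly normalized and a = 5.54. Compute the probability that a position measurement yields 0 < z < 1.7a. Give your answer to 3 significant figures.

P ≈ 0.967

The probability is P = ∫ |φ|² dz over [0, 1.7a].
With A² fixed by ∫|φ|² = 1, i.e. A² = (a/2)^(−1), substitute and integrate.
In terms of u = z/a (A² and the length scale cancel between numerator and denominator), P = [∫_{0}^{1.7} e^(-2·u) du] / [∫_{0}^{∞} e^(-2·u) du].
An antiderivative of e^(-2·u) is -e^(-2·u)/2; evaluating from 0 to 1.7 gives 1/2 - e^(-17/5)/2, while the full integral is 1/2.
This works out to P = 0.9666.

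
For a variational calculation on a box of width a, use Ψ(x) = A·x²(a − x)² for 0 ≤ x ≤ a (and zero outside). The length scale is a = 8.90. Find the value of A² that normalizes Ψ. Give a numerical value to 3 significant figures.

A^2 ≈ 0.00000180

Require ∫ |Ψ|² dx = 1 over the whole domain.
Expanding the polynomial and integrating term by term, the integral (without the A² prefactor) comes out to a^9/630.
So A² = (a^9/630)^(−1).
Plugging in a = 8.90 yields A = 0.001341.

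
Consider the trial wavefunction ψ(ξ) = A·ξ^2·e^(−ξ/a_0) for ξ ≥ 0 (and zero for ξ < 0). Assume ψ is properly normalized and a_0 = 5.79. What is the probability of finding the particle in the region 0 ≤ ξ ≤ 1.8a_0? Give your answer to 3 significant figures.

|ψ|² is the probability density, so P = ∫_{0}^{1.8a_0} |ψ|² dξ.
With A² fixed by ∫|ψ|² = 1, i.e. A² = (3·a_0^5/4)^(−1), substitute and integrate.
Substituting u = ξ/a_0, A² and the length scale cancel in the ratio: P = ∫_{0}^{1.8} u^4·e^(-2·u) du / ∫_{0}^{∞} u^4·e^(-2·u) du.
With ∫ u^4·e^(-2·u) du = -(u^4/2 + u^3 + 3·u^2/2 + 3·u/2 + 3/4)·e^(-2·u) + C, the region integral is ≈ 0.22017 and the full one is 3/4.
Evaluating gives P = 0.2936.

P ≈ 0.294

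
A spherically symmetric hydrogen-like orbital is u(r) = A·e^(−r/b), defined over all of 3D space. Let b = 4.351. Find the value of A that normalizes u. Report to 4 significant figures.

A ≈ 0.06216

The normalization condition is ∫|u|² 4πr² dr = 1 from 0 to ∞.
The angular integral contributes 4π, leaving ∫₀^∞ r²|u|² dr.
∫|u|² 4πr² dr = A²·(π·b^3).
Setting this equal to 1 gives A² = 1/(π·b^3).
Substituting b = 4.351 gives A² = 0.0038644, so A = 0.062164.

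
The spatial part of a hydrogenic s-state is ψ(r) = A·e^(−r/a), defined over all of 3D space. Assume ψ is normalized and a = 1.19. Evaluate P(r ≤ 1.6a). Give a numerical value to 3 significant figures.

P = ∫ |ψ|² 4πr² dr over r ≤ 1.6a.
The full normalization integral is A²·[π·a^3] = 1, fixing A².
Substituting u = r/a, A², 4π and the length scale all cancel in the ratio: P = ∫_{0}^{1.6} u^2·e^(-2·u) du / ∫_{0}^{∞} u^2·e^(-2·u) du.
Using ∫ u^2·e^(-2·u) du = -(2·u^2 + 2·u + 1)·e^(-2·u)/4, the numerator is 1/4 - 233·e^(-16/5)/100 and the denominator is 1/4.
This evaluates to P = 0.6201.

P ≈ 0.620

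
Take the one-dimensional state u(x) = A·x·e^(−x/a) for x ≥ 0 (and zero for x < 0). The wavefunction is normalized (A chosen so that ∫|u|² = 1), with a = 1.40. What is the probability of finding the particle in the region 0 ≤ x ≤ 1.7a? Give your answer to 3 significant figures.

P = ∫_{0}^{1.7a} |u(x)|² dx.
With A² fixed by ∫|u|² = 1, i.e. A² = (a^3/4)^(−1), substitute and integrate.
Substituting t = x/a, A² and the length scale cancel in the ratio: P = ∫_{0}^{1.7} t^2·e^(-2·t) dt / ∫_{0}^{∞} t^2·e^(-2·t) dt.
An antiderivative of t^2·e^(-2·t) is -(2·t^2 + 2·t + 1)·e^(-2·t)/4; evaluating from 0 to 1.7 gives 1/4 - 509·e^(-17/5)/200, while the full integral is 1/4.
Evaluating gives P = 0.6603.

P ≈ 0.660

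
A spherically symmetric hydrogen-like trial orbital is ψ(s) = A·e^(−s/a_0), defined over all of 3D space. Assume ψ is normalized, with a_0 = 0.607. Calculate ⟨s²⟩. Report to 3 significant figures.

The expectation value is the |ψ|²-weighted average of s^2: ∫ s^2|ψ|² 4πs² ds.
The ratio of the moment integral to the normalization integral gives ⟨s²⟩ = 3·a_0^2.
With a_0 = 0.607, ⟨s^2⟩ = 1.105.

⟨s^2⟩ ≈ 1.11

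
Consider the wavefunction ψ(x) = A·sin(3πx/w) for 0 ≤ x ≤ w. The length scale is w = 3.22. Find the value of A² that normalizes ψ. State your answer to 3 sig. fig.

The normalization condition is ∫|ψ|² dx = 1 from 0 to w.
Using sin²θ = (1 − cos 2θ)/2, the integral (without the A² prefactor) comes out to w/2.
So A² = (w/2)^(−1).
With w = 3.22: A² = 0.6211 and A = 0.7881.

A^2 ≈ 0.621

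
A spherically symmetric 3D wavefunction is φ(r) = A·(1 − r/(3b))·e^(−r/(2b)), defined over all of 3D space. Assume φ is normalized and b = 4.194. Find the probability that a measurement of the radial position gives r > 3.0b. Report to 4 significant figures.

P ≈ 0.6472

P = ∫ |φ|² 4πr² dr over r > 3.0b.
Normalization gives A² = 1/(8·π·b^3/3).
Let u = r/b; then A², 4π and the length scale all cancel, so P = ∫_{3.0}^{∞} u^2·(1 - u/3)^2·e^(-u) du ÷ ∫_{0}^{∞} u^2·(1 - u/3)^2·e^(-u) du.
Using ∫ u^2·(1 - u/3)^2·e^(-u) du = (-u^4 + 2·u^3 - 3·u^2 - 6·u - 6)·e^(-u)/9, the numerator is 26·e^(-3)/3 and the denominator is 2/3.
Taking the ratio yields P = 0.64723.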